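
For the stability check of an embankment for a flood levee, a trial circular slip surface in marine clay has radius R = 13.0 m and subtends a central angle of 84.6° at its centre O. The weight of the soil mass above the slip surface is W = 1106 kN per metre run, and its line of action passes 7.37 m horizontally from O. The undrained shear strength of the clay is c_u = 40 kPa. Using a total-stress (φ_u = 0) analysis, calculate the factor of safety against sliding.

Taking moments about the centre O, the resisting moment is provided by the undrained shear strength acting along the arc:
Arc length L_a = R·θ = 13.0·(84.6°·π/180) = 13.0·1.4765 = 19.20 m
M_R = c_u·L_a·R = 40·19.20·13.0 = 9981.5 kN·m/m
M_D = W·d = 1106·7.37 = 8151.2 kN·m/m
FS = M_R / M_D = 9981.5 / 8151.2 = 1.225

FS = 1.22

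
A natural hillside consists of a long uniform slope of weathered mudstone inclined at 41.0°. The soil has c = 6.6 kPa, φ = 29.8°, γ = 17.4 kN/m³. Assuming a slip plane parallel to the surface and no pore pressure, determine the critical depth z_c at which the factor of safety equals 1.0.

Setting FS = 1.00 in FS = [c + γz cos²β tanφ] / [γz sinβ cosβ] and solving for z:
z = c / [γ cosβ (FS·sinβ − cosβ·tanφ)]
  = 6.6 / [17.4·cos41.0°·(1.00·sin41.0° − cos41.0°·tan29.8°)]
  = 6.6 / [17.4·0.7547·(1.00·0.6561 − 0.7547·0.5727)]
  = 6.6 / 2.9394 = 2.245 m

z_c = 2.25 m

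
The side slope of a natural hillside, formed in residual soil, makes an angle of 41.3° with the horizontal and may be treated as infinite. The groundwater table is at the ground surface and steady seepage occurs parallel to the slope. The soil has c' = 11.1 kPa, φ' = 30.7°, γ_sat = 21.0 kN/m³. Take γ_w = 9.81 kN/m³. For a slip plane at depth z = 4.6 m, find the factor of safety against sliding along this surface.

With seepage parallel to the slope and the water table at the surface, the effective normal stress on the slip plane uses the buoyant unit weight γ' = γ_sat − γ_w while the driving shear stress uses γ_sat:
FS = [c' + γ' z cos²β tanφ'] / [γ_sat z sinβ cosβ]
γ' = 21.0 − 9.81 = 11.19 kN/m³
Numerator = 11.1 + 11.19·4.6·cos²41.3°·tan30.7° = 11.1 + 11.19·4.6·0.5644·0.5938 = 28.350 kPa
Denominator = 21.0·4.6·sin41.3°·cos41.3° = 21.0·4.6·0.6600·0.7513 = 47.898 kPa
FS = 28.350 / 47.898 = 0.592

FS = 0.59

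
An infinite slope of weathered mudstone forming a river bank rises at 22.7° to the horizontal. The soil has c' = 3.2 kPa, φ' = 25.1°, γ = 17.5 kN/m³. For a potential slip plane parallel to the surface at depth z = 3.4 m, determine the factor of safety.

For an infinite slope with a slip plane parallel to the surface (no pore pressure): FS = [c' + γz cos²β tanφ'] / [γz sinβ cosβ].
γz = 17.5·3.4 = 59.50 kN/m²
Numerator = 3.2 + 59.50·cos²22.7°·tan25.1° = 3.2 + 59.50·0.8511·0.4684 = 26.921 kPa
Denominator = 59.50·sin22.7°·cos22.7° = 59.50·0.3859·0.9225 = 21.183 kPa
FS = 26.921 / 21.183 = 1.271

FS = 1.27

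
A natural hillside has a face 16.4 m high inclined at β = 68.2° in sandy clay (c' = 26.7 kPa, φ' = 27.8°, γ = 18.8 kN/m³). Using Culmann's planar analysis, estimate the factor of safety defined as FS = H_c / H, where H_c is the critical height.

H_c = (4c'/γ) · sinβ cosφ' / [1 − cos(β − φ')]
    = (4·26.7/18.8) · sin68.2°·cos27.8° / [1 − cos40.4°]
    = 5.681 · 0.8213 / 0.2385 = 19.57 m
FS = H_c / H = 19.57 / 16.4 = 1.193

FS = 1.19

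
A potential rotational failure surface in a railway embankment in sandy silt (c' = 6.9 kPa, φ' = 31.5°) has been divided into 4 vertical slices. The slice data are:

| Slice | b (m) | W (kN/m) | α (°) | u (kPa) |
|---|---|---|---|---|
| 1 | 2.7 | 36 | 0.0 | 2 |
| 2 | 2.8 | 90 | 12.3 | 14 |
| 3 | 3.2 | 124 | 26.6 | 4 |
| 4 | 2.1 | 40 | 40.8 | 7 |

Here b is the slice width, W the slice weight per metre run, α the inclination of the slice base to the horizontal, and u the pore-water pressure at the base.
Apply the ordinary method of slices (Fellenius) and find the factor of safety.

FS = 1.95

Ordinary method of slices: FS = Σ[c'·Δl_i + (W_i cosα_i − u_i·Δl_i)·tanφ'] / Σ W_i sinα_i, with Δl_i = b_i / cosα_i.
Slice 1: Δl = 2.7/cos0.0° = 2.700 m; N'_1 = 36·cos0.0° − 2·2.700 = 30.6; c'Δl = 18.63; W sinα = 0.0
Slice 2: Δl = 2.8/cos12.3° = 2.866 m; N'_2 = 90·cos12.3° − 14·2.866 = 47.8; c'Δl = 19.77; W sinα = 19.2
Slice 3: Δl = 3.2/cos26.6° = 3.579 m; N'_3 = 124·cos26.6° − 4·3.579 = 96.6; c'Δl = 24.69; W sinα = 55.5
Slice 4: Δl = 2.1/cos40.8° = 2.774 m; N'_4 = 40·cos40.8° − 7·2.774 = 10.9; c'Δl = 19.14; W sinα = 26.1
Σc'Δl = 82.2 kN/m; ΣN' = 185.8 kN/m; ΣW sinα = 100.8 kN/m
Resisting = 82.2 + 185.8·tan31.5° = 82.2 + 113.9 = 196.1 kN/m
FS = 196.1 / 100.8 = 1.945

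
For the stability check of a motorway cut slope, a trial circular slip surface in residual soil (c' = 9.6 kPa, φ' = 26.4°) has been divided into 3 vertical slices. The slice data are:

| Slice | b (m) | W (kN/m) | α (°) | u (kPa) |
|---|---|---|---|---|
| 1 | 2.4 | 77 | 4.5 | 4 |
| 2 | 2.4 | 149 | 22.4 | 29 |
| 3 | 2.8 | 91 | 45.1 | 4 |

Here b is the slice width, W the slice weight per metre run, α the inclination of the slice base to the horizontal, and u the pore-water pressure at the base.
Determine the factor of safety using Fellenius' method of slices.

Ordinary method of slices: FS = Σ[c'·Δl_i + (W_i cosα_i − u_i·Δl_i)·tanφ'] / Σ W_i sinα_i, with Δl_i = b_i / cosα_i.
Slice 1: Δl = 2.4/cos4.5° = 2.407 m; N'_1 = 77·cos4.5° − 4·2.407 = 67.1; c'Δl = 23.11; W sinα = 6.0
Slice 2: Δl = 2.4/cos22.4° = 2.596 m; N'_2 = 149·cos22.4° − 29·2.596 = 62.5; c'Δl = 24.92; W sinα = 56.8
Slice 3: Δl = 2.8/cos45.1° = 3.967 m; N'_3 = 91·cos45.1° − 4·3.967 = 48.4; c'Δl = 38.08; W sinα = 64.5
Σc'Δl = 86.1 kN/m; ΣN' = 178.0 kN/m; ΣW sinα = 127.3 kN/m
Resisting = 86.1 + 178.0·tan26.4° = 86.1 + 88.3 = 174.5 kN/m
FS = 174.5 / 127.3 = 1.371

FS = 1.37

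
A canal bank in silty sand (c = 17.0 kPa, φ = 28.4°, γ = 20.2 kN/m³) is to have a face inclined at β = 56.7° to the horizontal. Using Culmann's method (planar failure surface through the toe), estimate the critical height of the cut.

Culmann's analysis gives the critical failure plane at α_cr = (β + φ)/2 = (56.7 + 28.4)/2 = 42.5°, and the critical height
H_c = (4c/γ) · sinβ cosφ / [1 − cos(β − φ)]
    = (4·17.0/20.2) · sin56.7°·cos28.4° / [1 − cos(28.3°)]
    = 3.366 · 0.8358·0.8796 / [1 − 0.8805]
    = 3.366 · 0.7352 / 0.1195
    = 20.71 m

H_c = 20.71 m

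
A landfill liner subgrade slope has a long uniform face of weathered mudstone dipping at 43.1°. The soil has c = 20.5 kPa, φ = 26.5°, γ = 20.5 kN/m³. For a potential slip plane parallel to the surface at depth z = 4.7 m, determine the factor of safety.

FS = 0.96

For an infinite slope with a slip plane parallel to the surface (no pore pressure): FS = [c + γz cos²β tanφ] / [γz sinβ cosβ].
γz = 20.5·4.7 = 96.35 kN/m²
Numerator = 20.5 + 96.35·cos²43.1°·tan26.5° = 20.5 + 96.35·0.5331·0.4986 = 46.111 kPa
Denominator = 96.35·sin43.1°·cos43.1° = 96.35·0.6833·0.7302 = 48.069 kPa
FS = 46.111 / 48.069 = 0.959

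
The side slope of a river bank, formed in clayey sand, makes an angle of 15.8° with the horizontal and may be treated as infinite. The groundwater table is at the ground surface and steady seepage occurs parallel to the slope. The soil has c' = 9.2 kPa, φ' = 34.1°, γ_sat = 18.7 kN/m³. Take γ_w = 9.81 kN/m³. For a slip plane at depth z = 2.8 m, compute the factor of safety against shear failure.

FS = 1.81

With seepage parallel to the slope and the water table at the surface, the effective normal stress on the slip plane uses the buoyant unit weight γ' = γ_sat − γ_w while the driving shear stress uses γ_sat:
FS = [c' + γ' z cos²β tanφ'] / [γ_sat z sinβ cosβ]
γ' = 18.7 − 9.81 = 8.89 kN/m³
Numerator = 9.2 + 8.89·2.8·cos²15.8°·tan34.1° = 9.2 + 8.89·2.8·0.9259·0.6771 = 24.804 kPa
Denominator = 18.7·2.8·sin15.8°·cos15.8° = 18.7·2.8·0.2723·0.9622 = 13.718 kPa
FS = 24.804 / 13.718 = 1.808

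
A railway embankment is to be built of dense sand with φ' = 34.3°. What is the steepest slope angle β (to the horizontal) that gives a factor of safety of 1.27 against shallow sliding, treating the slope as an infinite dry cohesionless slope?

For an infinite dry cohesionless slope FS = tanφ'/tanβ, so tanβ = tanφ' / FS.
tanβ = tan34.3° / 1.27 = 0.6822 / 1.27 = 0.5371
β = arctan(0.5371) = 28.24°

β = 28.2°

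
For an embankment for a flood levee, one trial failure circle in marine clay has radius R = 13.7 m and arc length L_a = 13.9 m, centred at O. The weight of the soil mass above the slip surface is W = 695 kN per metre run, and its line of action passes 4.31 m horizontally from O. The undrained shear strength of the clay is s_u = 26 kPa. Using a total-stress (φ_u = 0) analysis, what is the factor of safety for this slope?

FS = 1.65

Taking moments about the centre O, the resisting moment is provided by the undrained shear strength acting along the arc:
M_R = s_u·L_a·R = 26·13.90·13.7 = 4951.2 kN·m/m
M_D = W·d = 695·4.31 = 2995.4 kN·m/m
FS = M_R / M_D = 4951.2 / 2995.4 = 1.653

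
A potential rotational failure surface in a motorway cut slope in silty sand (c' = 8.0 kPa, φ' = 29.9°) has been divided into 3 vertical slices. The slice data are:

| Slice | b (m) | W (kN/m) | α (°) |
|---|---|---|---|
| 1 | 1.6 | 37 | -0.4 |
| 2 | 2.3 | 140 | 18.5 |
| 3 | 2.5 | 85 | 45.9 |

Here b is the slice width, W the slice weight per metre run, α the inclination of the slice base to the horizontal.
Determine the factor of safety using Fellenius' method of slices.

Ordinary method of slices: FS = Σ[c'·Δl_i + (W_i cosα_i)·tanφ'] / Σ W_i sinα_i, with Δl_i = b_i / cosα_i.
Slice 1: Δl = 1.6/cos(-0.4°) = 1.600 m; N'_1 = 37·cos(-0.4°) = 37.0; c'Δl = 12.80; W sinα = -0.3
Slice 2: Δl = 2.3/cos18.5° = 2.425 m; N'_2 = 140·cos18.5° = 132.8; c'Δl = 19.40; W sinα = 44.4
Slice 3: Δl = 2.5/cos45.9° = 3.592 m; N'_3 = 85·cos45.9° = 59.2; c'Δl = 28.74; W sinα = 61.0
Σc'Δl = 60.9 kN/m; ΣN' = 228.9 kN/m; ΣW sinα = 105.2 kN/m
Resisting = 60.9 + 228.9·tan29.9° = 60.9 + 131.6 = 192.6 kN/m
FS = 192.6 / 105.2 = 1.830

FS = 1.83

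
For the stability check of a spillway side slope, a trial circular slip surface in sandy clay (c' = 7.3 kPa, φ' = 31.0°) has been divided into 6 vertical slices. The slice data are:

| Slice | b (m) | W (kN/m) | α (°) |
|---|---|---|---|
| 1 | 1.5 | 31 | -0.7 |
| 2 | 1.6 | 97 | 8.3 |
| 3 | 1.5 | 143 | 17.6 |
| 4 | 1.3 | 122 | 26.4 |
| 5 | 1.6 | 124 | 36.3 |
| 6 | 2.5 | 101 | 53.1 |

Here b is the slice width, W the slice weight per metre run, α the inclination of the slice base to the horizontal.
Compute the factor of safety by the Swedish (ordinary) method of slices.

Ordinary method of slices: FS = Σ[c'·Δl_i + (W_i cosα_i)·tanφ'] / Σ W_i sinα_i, with Δl_i = b_i / cosα_i.
Slice 1: Δl = 1.5/cos(-0.7°) = 1.500 m; N'_1 = 31·cos(-0.7°) = 31.0; c'Δl = 10.95; W sinα = -0.4
Slice 2: Δl = 1.6/cos8.3° = 1.617 m; N'_2 = 97·cos8.3° = 96.0; c'Δl = 11.80; W sinα = 14.0
Slice 3: Δl = 1.5/cos17.6° = 1.574 m; N'_3 = 143·cos17.6° = 136.3; c'Δl = 11.49; W sinα = 43.2
Slice 4: Δl = 1.3/cos26.4° = 1.451 m; N'_4 = 122·cos26.4° = 109.3; c'Δl = 10.59; W sinα = 54.2
Slice 5: Δl = 1.6/cos36.3° = 1.985 m; N'_5 = 124·cos36.3° = 99.9; c'Δl = 14.49; W sinα = 73.4
Slice 6: Δl = 2.5/cos53.1° = 4.164 m; N'_6 = 101·cos53.1° = 60.6; c'Δl = 30.40; W sinα = 80.8
Σc'Δl = 89.7 kN/m; ΣN' = 533.1 kN/m; ΣW sinα = 265.3 kN/m
Resisting = 89.7 + 533.1·tan31.0° = 89.7 + 320.3 = 410.1 kN/m
FS = 410.1 / 265.3 = 1.546

FS = 1.55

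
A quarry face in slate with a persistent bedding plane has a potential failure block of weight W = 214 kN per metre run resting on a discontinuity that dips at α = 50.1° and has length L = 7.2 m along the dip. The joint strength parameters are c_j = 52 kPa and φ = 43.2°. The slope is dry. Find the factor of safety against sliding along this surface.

FS = 3.07

Resolving the block weight along and normal to the plane and applying the Mohr–Coulomb strength on the joint:
N' = W cosα = 214·cos50.1° = 137.3 kN/m
Driving force T = W sinα = 214·sin50.1° = 164.2 kN/m
Resisting force R = c_j·L + N'·tanφ = 52·7.2 + 137.3·tan43.2° = 374.4 + 128.9 = 503.3 kN/m
FS = R / T = 503.3 / 164.2 = 3.066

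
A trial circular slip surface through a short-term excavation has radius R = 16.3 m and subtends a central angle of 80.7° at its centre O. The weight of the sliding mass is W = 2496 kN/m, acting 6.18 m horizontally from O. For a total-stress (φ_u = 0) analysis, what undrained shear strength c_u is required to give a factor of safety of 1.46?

FS = c_u·L_a·R / (W·d), so c_u = FS·W·d / (L_a·R).
Arc length L_a = R·θ = 16.3·(80.7°·π/180) = 16.3·1.4085 = 22.96 m
c_u = 1.46·2496·6.18 / (22.96·16.3) = 22520.9 / 374.22 = 60.18 kPa

c_u = 60.2 kPa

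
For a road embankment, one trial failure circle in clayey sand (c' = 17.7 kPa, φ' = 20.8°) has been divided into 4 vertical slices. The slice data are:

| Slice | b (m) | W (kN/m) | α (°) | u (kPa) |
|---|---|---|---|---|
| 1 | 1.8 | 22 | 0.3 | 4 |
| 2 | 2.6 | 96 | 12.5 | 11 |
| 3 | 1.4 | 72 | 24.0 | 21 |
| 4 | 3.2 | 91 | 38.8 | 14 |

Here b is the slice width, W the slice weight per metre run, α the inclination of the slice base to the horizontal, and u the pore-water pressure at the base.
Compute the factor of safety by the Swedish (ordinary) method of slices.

FS = 2.12

Ordinary method of slices: FS = Σ[c'·Δl_i + (W_i cosα_i − u_i·Δl_i)·tanφ'] / Σ W_i sinα_i, with Δl_i = b_i / cosα_i.
Slice 1: Δl = 1.8/cos0.3° = 1.800 m; N'_1 = 22·cos0.3° − 4·1.800 = 14.8; c'Δl = 31.86; W sinα = 0.1
Slice 2: Δl = 2.6/cos12.5° = 2.663 m; N'_2 = 96·cos12.5° − 11·2.663 = 64.4; c'Δl = 47.14; W sinα = 20.8
Slice 3: Δl = 1.4/cos24.0° = 1.532 m; N'_3 = 72·cos24.0° − 21·1.532 = 33.6; c'Δl = 27.13; W sinα = 29.3
Slice 4: Δl = 3.2/cos38.8° = 4.106 m; N'_4 = 91·cos38.8° − 14·4.106 = 13.4; c'Δl = 72.68; W sinα = 57.0
Σc'Δl = 178.8 kN/m; ΣN' = 126.3 kN/m; ΣW sinα = 107.2 kN/m
Resisting = 178.8 + 126.3·tan20.8° = 178.8 + 48.0 = 226.8 kN/m
FS = 226.8 / 107.2 = 2.115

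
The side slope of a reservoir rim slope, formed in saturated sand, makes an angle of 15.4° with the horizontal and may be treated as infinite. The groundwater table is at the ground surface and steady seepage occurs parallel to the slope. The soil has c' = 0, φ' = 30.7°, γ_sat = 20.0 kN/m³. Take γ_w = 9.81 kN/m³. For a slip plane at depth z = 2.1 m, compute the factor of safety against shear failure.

FS = 1.10

With seepage parallel to the slope and the water table at the surface, the effective normal stress on the slip plane uses the buoyant unit weight γ' = γ_sat − γ_w while the driving shear stress uses γ_sat:
FS = [c' + γ' z cos²β tanφ'] / [γ_sat z sinβ cosβ]
(For c' = 0 this reduces to FS = (γ'/γ_sat)·tanφ'/tanβ.)
γ' = 20.0 − 9.81 = 10.19 kN/m³
Numerator = 0.0 + 10.19·2.1·cos²15.4°·tan30.7° = 0.0 + 10.19·2.1·0.9295·0.5938 = 11.810 kPa
Denominator = 20.0·2.1·sin15.4°·cos15.4° = 20.0·2.1·0.2656·0.9641 = 10.753 kPa
FS = 11.810 / 10.753 = 1.098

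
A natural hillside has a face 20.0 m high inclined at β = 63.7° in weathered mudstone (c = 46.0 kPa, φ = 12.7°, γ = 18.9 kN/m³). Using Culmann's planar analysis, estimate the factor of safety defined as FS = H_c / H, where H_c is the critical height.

FS = 1.15

H_c = (4c/γ) · sinβ cosφ / [1 − cos(β − φ)]
    = (4·46.0/18.9) · sin63.7°·cos12.7° / [1 − cos51.0°]
    = 9.735 · 0.8746 / 0.3707 = 22.97 m
FS = H_c / H = 22.97 / 20.0 = 1.148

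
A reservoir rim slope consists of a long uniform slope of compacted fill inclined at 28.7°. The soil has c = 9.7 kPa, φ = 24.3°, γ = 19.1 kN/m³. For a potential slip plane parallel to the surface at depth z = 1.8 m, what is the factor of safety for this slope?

FS = 1.49

For an infinite slope with a slip plane parallel to the surface (no pore pressure): FS = [c + γz cos²β tanφ] / [γz sinβ cosβ].
γz = 19.1·1.8 = 34.38 kN/m²
Numerator = 9.7 + 34.38·cos²28.7°·tan24.3° = 9.7 + 34.38·0.7694·0.4515 = 21.643 kPa
Denominator = 34.38·sin28.7°·cos28.7° = 34.38·0.4802·0.8771 = 14.482 kPa
FS = 21.643 / 14.482 = 1.495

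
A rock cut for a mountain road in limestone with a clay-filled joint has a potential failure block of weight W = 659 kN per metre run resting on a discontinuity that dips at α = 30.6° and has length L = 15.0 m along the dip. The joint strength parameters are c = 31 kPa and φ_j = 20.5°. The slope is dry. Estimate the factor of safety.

Resolving the block weight along and normal to the plane and applying the Mohr–Coulomb strength on the joint:
N' = W cosα = 659·cos30.6° = 567.2 kN/m
Driving force T = W sinα = 659·sin30.6° = 335.5 kN/m
Resisting force R = c·L + N'·tanφ_j = 31·15.0 + 567.2·tan20.5° = 465.0 + 212.1 = 677.1 kN/m
FS = R / T = 677.1 / 335.5 = 2.018

FS = 2.02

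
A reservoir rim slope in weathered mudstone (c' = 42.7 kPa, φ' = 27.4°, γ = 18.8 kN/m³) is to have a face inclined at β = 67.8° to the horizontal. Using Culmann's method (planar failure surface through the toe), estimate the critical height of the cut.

Culmann's analysis gives the critical failure plane at α_cr = (β + φ')/2 = (67.8 + 27.4)/2 = 47.6°, and the critical height
H_c = (4c'/γ) · sinβ cosφ' / [1 − cos(β − φ')]
    = (4·42.7/18.8) · sin67.8°·cos27.4° / [1 − cos(40.4°)]
    = 9.085 · 0.9259·0.8878 / [1 − 0.7615]
    = 9.085 · 0.8220 / 0.2385
    = 31.32 m

H_c = 31.32 m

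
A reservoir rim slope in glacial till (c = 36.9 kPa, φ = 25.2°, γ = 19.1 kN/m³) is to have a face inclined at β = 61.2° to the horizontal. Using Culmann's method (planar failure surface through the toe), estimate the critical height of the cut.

H_c = 32.08 m

Culmann's analysis gives the critical failure plane at α_cr = (β + φ)/2 = (61.2 + 25.2)/2 = 43.2°, and the critical height
H_c = (4c/γ) · sinβ cosφ / [1 − cos(β − φ)]
    = (4·36.9/19.1) · sin61.2°·cos25.2° / [1 − cos(36.0°)]
    = 7.728 · 0.8763·0.9048 / [1 − 0.8090]
    = 7.728 · 0.7929 / 0.1910
    = 32.08 m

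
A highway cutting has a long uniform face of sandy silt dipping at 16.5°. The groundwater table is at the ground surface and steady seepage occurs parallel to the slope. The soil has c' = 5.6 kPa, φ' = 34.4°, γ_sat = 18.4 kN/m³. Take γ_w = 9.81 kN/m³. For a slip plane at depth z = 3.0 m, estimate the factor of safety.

FS = 1.45

With seepage parallel to the slope and the water table at the surface, the effective normal stress on the slip plane uses the buoyant unit weight γ' = γ_sat − γ_w while the driving shear stress uses γ_sat:
FS = [c' + γ' z cos²β tanφ'] / [γ_sat z sinβ cosβ]
γ' = 18.4 − 9.81 = 8.59 kN/m³
Numerator = 5.6 + 8.59·3.0·cos²16.5°·tan34.4° = 5.6 + 8.59·3.0·0.9193·0.6847 = 21.822 kPa
Denominator = 18.4·3.0·sin16.5°·cos16.5° = 18.4·3.0·0.2840·0.9588 = 15.032 kPa
FS = 21.822 / 15.032 = 1.452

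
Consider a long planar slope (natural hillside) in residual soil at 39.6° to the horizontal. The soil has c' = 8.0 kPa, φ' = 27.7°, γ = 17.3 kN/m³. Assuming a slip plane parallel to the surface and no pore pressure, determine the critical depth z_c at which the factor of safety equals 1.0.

Setting FS = 1.00 in FS = [c' + γz cos²β tanφ'] / [γz sinβ cosβ] and solving for z:
z = c' / [γ cosβ (FS·sinβ − cosβ·tanφ')]
  = 8.0 / [17.3·cos39.6°·(1.00·sin39.6° − cos39.6°·tan27.7°)]
  = 8.0 / [17.3·0.7705·(1.00·0.6374 − 0.7705·0.5250)]
  = 8.0 / 3.1045 = 2.577 m

z_c = 2.58 m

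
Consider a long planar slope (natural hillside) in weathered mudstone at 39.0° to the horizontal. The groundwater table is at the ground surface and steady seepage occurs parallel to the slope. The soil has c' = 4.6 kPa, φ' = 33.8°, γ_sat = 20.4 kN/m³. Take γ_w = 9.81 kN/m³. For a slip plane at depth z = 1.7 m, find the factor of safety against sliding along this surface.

FS = 0.70

With seepage parallel to the slope and the water table at the surface, the effective normal stress on the slip plane uses the buoyant unit weight γ' = γ_sat − γ_w while the driving shear stress uses γ_sat:
FS = [c' + γ' z cos²β tanφ'] / [γ_sat z sinβ cosβ]
γ' = 20.4 − 9.81 = 10.59 kN/m³
Numerator = 4.6 + 10.59·1.7·cos²39.0°·tan33.8° = 4.6 + 10.59·1.7·0.6040·0.6694 = 11.879 kPa
Denominator = 20.4·1.7·sin39.0°·cos39.0° = 20.4·1.7·0.6293·0.7771 = 16.961 kPa
FS = 11.879 / 16.961 = 0.700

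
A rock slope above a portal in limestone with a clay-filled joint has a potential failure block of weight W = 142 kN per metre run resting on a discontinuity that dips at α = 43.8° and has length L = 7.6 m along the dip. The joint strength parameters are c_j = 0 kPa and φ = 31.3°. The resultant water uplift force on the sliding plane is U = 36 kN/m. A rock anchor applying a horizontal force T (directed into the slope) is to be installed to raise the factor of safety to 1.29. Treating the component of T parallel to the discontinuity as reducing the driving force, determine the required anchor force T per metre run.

Resolving forces along and normal to the sliding plane, with the horizontal anchor force T adding T·sinα to the effective normal force and T·cosα acting up the plane against the driving force:
FS = [c_jL + (W cosα − U + T sinα) tanφ] / [W sinα − T cosα]
Without the anchor: N' = 66.5 kN/m, driving T_d = 98.3 kN/m, resisting R = 0·7.6 + 66.5·tan31.3° = 40.4 kN/m, FS = 0.41.
Setting FS = 1.29 and solving for T:
1.29·(98.3 − T cos43.8°) = 40.4 + T sin43.8°·tan31.3°
T·(sin43.8°·tan31.3° + 1.29·cos43.8°) = 1.29·98.3 − 40.4
T·(0.6921·0.6080 + 1.29·0.7218) = 126.8 − 40.4 = 86.4
T·1.3519 = 86.4
T = 63.9 kN/m

T = 64 kN/m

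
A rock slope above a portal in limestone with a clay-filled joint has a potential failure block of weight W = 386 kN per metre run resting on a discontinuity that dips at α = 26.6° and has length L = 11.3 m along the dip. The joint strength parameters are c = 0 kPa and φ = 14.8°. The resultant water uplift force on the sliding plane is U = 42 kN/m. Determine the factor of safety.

FS = 0.46

Resolving the block weight along and normal to the plane and applying the Mohr–Coulomb strength on the joint:
N' = W cosα − U = 386·cos26.6° − 42 = 303.1 kN/m
Driving force T = W sinα = 386·sin26.6° = 172.8 kN/m
Resisting force R = c·L + N'·tanφ = 0·11.3 + 303.1·tan14.8° = 0.0 + 80.1 = 80.1 kN/m
FS = R / T = 80.1 / 172.8 = 0.463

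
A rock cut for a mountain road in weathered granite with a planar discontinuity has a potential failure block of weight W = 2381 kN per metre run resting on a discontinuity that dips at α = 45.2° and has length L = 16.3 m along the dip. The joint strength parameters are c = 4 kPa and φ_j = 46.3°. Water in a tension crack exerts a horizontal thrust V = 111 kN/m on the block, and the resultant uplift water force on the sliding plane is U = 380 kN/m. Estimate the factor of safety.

FS = 0.76

Resolving the block weight along and normal to the plane and applying the Mohr–Coulomb strength on the joint:
N' = W cosα − U − V sinα = 2381·cos45.2° − 380 − 111·sin45.2° = 1219.0 kN/m
Driving force T = W sinα + V cosα = 2381·sin45.2° + 111·cos45.2° = 1767.7 kN/m
Resisting force R = c·L + N'·tanφ_j = 4·16.3 + 1219.0·tan46.3° = 65.2 + 1275.6 = 1340.8 kN/m
FS = R / T = 1340.8 / 1767.7 = 0.758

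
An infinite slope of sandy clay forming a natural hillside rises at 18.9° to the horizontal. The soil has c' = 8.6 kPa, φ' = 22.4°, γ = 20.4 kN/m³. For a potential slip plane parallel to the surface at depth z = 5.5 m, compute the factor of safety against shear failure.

For an infinite slope with a slip plane parallel to the surface (no pore pressure): FS = [c' + γz cos²β tanφ'] / [γz sinβ cosβ].
γz = 20.4·5.5 = 112.20 kN/m²
Numerator = 8.6 + 112.20·cos²18.9°·tan22.4° = 8.6 + 112.20·0.8951·0.4122 = 49.993 kPa
Denominator = 112.20·sin18.9°·cos18.9° = 112.20·0.3239·0.9461 = 34.384 kPa
FS = 49.993 / 34.384 = 1.454

FS = 1.45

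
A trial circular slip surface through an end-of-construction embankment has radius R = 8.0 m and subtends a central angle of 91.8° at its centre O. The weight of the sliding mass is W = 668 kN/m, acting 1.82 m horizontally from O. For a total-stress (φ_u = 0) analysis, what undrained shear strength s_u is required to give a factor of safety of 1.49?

FS = s_u·L_a·R / (W·d), so s_u = FS·W·d / (L_a·R).
Arc length L_a = R·θ = 8.0·(91.8°·π/180) = 8.0·1.6022 = 12.82 m
s_u = 1.49·668·1.82 / (12.82·8.0) = 1811.5 / 102.54 = 17.67 kPa

s_u = 17.7 kPa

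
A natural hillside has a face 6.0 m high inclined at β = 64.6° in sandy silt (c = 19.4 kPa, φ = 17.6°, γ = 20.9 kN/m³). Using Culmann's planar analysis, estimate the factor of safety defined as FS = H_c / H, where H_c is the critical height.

FS = 1.68

H_c = (4c/γ) · sinβ cosφ / [1 − cos(β − φ)]
    = (4·19.4/20.9) · sin64.6°·cos17.6° / [1 − cos47.0°]
    = 3.713 · 0.8611 / 0.3180 = 10.05 m
FS = H_c / H = 10.05 / 6.0 = 1.676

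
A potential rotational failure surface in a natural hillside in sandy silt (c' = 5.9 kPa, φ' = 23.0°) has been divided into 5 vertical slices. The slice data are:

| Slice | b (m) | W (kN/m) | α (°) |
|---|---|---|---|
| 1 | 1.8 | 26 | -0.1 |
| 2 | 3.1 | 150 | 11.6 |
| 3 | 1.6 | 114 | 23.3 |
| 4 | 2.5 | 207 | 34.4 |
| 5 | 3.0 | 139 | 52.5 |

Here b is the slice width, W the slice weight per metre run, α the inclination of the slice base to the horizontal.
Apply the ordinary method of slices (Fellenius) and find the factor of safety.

FS = 1.03

Ordinary method of slices: FS = Σ[c'·Δl_i + (W_i cosα_i)·tanφ'] / Σ W_i sinα_i, with Δl_i = b_i / cosα_i.
Slice 1: Δl = 1.8/cos(-0.1°) = 1.800 m; N'_1 = 26·cos(-0.1°) = 26.0; c'Δl = 10.62; W sinα = -0.0
Slice 2: Δl = 3.1/cos11.6° = 3.165 m; N'_2 = 150·cos11.6° = 146.9; c'Δl = 18.67; W sinα = 30.2
Slice 3: Δl = 1.6/cos23.3° = 1.742 m; N'_3 = 114·cos23.3° = 104.7; c'Δl = 10.28; W sinα = 45.1
Slice 4: Δl = 2.5/cos34.4° = 3.030 m; N'_4 = 207·cos34.4° = 170.8; c'Δl = 17.88; W sinα = 116.9
Slice 5: Δl = 3.0/cos52.5° = 4.928 m; N'_5 = 139·cos52.5° = 84.6; c'Δl = 29.08; W sinα = 110.3
Σc'Δl = 86.5 kN/m; ΣN' = 533.1 kN/m; ΣW sinα = 302.4 kN/m
Resisting = 86.5 + 533.1·tan23.0° = 86.5 + 226.3 = 312.8 kN/m
FS = 312.8 / 302.4 = 1.034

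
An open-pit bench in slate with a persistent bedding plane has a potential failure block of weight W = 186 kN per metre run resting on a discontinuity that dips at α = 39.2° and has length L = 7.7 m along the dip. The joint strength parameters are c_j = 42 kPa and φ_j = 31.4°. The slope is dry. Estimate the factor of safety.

Resolving the block weight along and normal to the plane and applying the Mohr–Coulomb strength on the joint:
N' = W cosα = 186·cos39.2° = 144.1 kN/m
Driving force T = W sinα = 186·sin39.2° = 117.6 kN/m
Resisting force R = c_j·L + N'·tanφ_j = 42·7.7 + 144.1·tan31.4° = 323.4 + 88.0 = 411.4 kN/m
FS = R / T = 411.4 / 117.6 = 3.499

FS = 3.50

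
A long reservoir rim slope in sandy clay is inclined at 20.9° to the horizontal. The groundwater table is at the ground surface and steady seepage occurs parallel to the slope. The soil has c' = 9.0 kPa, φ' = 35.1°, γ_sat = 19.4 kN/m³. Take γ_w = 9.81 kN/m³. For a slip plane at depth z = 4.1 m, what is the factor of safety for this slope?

With seepage parallel to the slope and the water table at the surface, the effective normal stress on the slip plane uses the buoyant unit weight γ' = γ_sat − γ_w while the driving shear stress uses γ_sat:
FS = [c' + γ' z cos²β tanφ'] / [γ_sat z sinβ cosβ]
γ' = 19.4 − 9.81 = 9.59 kN/m³
Numerator = 9.0 + 9.59·4.1·cos²20.9°·tan35.1° = 9.0 + 9.59·4.1·0.8727·0.7028 = 33.117 kPa
Denominator = 19.4·4.1·sin20.9°·cos20.9° = 19.4·4.1·0.3567·0.9342 = 26.508 kPa
FS = 33.117 / 26.508 = 1.249

FS = 1.25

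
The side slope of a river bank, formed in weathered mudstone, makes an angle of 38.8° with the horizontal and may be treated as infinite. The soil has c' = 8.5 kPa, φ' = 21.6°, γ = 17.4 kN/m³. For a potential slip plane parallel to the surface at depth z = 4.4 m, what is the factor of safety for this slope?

FS = 0.72

For an infinite slope with a slip plane parallel to the surface (no pore pressure): FS = [c' + γz cos²β tanφ'] / [γz sinβ cosβ].
γz = 17.4·4.4 = 76.56 kN/m²
Numerator = 8.5 + 76.56·cos²38.8°·tan21.6° = 8.5 + 76.56·0.6074·0.3959 = 26.911 kPa
Denominator = 76.56·sin38.8°·cos38.8° = 76.56·0.6266·0.7793 = 37.387 kPa
FS = 26.911 / 37.387 = 0.720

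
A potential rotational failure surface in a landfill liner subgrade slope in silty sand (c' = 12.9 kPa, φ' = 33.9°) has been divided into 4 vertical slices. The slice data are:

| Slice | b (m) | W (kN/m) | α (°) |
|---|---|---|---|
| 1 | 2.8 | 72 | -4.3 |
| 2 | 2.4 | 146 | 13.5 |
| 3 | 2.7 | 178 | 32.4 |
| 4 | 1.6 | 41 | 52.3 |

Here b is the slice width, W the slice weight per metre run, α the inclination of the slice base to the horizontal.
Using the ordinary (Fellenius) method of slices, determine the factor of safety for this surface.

Ordinary method of slices: FS = Σ[c'·Δl_i + (W_i cosα_i)·tanφ'] / Σ W_i sinα_i, with Δl_i = b_i / cosα_i.
Slice 1: Δl = 2.8/cos(-4.3°) = 2.808 m; N'_1 = 72·cos(-4.3°) = 71.8; c'Δl = 36.22; W sinα = -5.4
Slice 2: Δl = 2.4/cos13.5° = 2.468 m; N'_2 = 146·cos13.5° = 142.0; c'Δl = 31.84; W sinα = 34.1
Slice 3: Δl = 2.7/cos32.4° = 3.198 m; N'_3 = 178·cos32.4° = 150.3; c'Δl = 41.25; W sinα = 95.4
Slice 4: Δl = 1.6/cos52.3° = 2.616 m; N'_4 = 41·cos52.3° = 25.1; c'Δl = 33.75; W sinα = 32.4
Σc'Δl = 143.1 kN/m; ΣN' = 389.1 kN/m; ΣW sinα = 156.5 kN/m
Resisting = 143.1 + 389.1·tan33.9° = 143.1 + 261.5 = 404.5 kN/m
FS = 404.5 / 156.5 = 2.585

FS = 2.58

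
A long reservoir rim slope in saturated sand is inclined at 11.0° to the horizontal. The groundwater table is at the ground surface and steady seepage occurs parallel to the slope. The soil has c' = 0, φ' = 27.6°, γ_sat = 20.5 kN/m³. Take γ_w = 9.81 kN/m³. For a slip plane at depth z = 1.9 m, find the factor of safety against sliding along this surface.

With seepage parallel to the slope and the water table at the surface, the effective normal stress on the slip plane uses the buoyant unit weight γ' = γ_sat − γ_w while the driving shear stress uses γ_sat:
FS = [c' + γ' z cos²β tanφ'] / [γ_sat z sinβ cosβ]
(For c' = 0 this reduces to FS = (γ'/γ_sat)·tanφ'/tanβ.)
γ' = 20.5 − 9.81 = 10.69 kN/m³
Numerator = 0.0 + 10.69·1.9·cos²11.0°·tan27.6° = 0.0 + 10.69·1.9·0.9636·0.5228 = 10.232 kPa
Denominator = 20.5·1.9·sin11.0°·cos11.0° = 20.5·1.9·0.1908·0.9816 = 7.295 kPa
FS = 10.232 / 7.295 = 1.402

FS = 1.40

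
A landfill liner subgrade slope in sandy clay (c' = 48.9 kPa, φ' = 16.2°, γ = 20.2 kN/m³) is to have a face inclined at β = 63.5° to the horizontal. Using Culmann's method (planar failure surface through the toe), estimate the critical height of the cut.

H_c = 25.86 m

Culmann's analysis gives the critical failure plane at α_cr = (β + φ')/2 = (63.5 + 16.2)/2 = 39.9°, and the critical height
H_c = (4c'/γ) · sinβ cosφ' / [1 − cos(β − φ')]
    = (4·48.9/20.2) · sin63.5°·cos16.2° / [1 − cos(47.3°)]
    = 9.683 · 0.8949·0.9603 / [1 − 0.6782]
    = 9.683 · 0.8594 / 0.3218
    = 25.86 m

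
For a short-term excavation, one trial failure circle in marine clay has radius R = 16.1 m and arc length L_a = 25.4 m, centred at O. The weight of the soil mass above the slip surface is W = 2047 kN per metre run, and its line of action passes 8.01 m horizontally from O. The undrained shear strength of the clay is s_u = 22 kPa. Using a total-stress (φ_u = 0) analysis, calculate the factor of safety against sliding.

Taking moments about the centre O, the resisting moment is provided by the undrained shear strength acting along the arc:
M_R = s_u·L_a·R = 22·25.40·16.1 = 8996.7 kN·m/m
M_D = W·d = 2047·8.01 = 16396.5 kN·m/m
FS = M_R / M_D = 8996.7 / 16396.5 = 0.549

FS = 0.55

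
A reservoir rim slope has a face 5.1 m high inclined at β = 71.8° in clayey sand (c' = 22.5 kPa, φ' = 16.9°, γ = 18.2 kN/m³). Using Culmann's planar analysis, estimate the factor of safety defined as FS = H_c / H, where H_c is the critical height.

FS = 2.07

H_c = (4c'/γ) · sinβ cosφ' / [1 − cos(β − φ')]
    = (4·22.5/18.2) · sin71.8°·cos16.9° / [1 − cos54.9°]
    = 4.945 · 0.9089 / 0.4250 = 10.58 m
FS = H_c / H = 10.58 / 5.1 = 2.074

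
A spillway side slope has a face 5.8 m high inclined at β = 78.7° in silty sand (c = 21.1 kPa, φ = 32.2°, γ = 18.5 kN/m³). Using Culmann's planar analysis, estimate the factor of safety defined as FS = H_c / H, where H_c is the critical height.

FS = 2.09

H_c = (4c/γ) · sinβ cosφ / [1 − cos(β − φ)]
    = (4·21.1/18.5) · sin78.7°·cos32.2° / [1 − cos46.5°]
    = 4.562 · 0.8298 / 0.3116 = 12.15 m
FS = H_c / H = 12.15 / 5.8 = 2.094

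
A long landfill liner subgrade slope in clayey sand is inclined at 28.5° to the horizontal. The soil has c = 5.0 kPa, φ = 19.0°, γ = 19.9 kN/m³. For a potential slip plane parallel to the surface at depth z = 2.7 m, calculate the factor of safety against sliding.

For an infinite slope with a slip plane parallel to the surface (no pore pressure): FS = [c + γz cos²β tanφ] / [γz sinβ cosβ].
γz = 19.9·2.7 = 53.73 kN/m²
Numerator = 5.0 + 53.73·cos²28.5°·tan19.0° = 5.0 + 53.73·0.7723·0.3443 = 19.288 kPa
Denominator = 53.73·sin28.5°·cos28.5° = 53.73·0.4772·0.8788 = 22.531 kPa
FS = 19.288 / 22.531 = 0.856

FS = 0.86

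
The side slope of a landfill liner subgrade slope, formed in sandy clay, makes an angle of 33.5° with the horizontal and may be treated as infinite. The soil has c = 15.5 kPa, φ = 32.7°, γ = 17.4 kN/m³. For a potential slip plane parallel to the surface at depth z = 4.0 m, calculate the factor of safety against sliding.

For an infinite slope with a slip plane parallel to the surface (no pore pressure): FS = [c + γz cos²β tanφ] / [γz sinβ cosβ].
γz = 17.4·4.0 = 69.60 kN/m²
Numerator = 15.5 + 69.60·cos²33.5°·tan32.7° = 15.5 + 69.60·0.6954·0.6420 = 46.571 kPa
Denominator = 69.60·sin33.5°·cos33.5° = 69.60·0.5519·0.8339 = 32.034 kPa
FS = 46.571 / 32.034 = 1.454

FS = 1.45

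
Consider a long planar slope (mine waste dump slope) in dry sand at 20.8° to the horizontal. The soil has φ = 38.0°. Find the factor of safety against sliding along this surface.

FS = 2.06

For a dry cohesionless infinite slope the factor of safety is FS = tanφ / tanβ.
FS = tan38.0° / tan20.8° = 0.7813 / 0.3799 = 2.057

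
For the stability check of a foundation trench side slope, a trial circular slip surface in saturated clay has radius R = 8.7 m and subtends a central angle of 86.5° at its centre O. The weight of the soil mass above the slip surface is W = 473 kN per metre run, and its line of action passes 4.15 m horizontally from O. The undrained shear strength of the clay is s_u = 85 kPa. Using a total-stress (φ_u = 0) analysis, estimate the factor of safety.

Taking moments about the centre O, the resisting moment is provided by the undrained shear strength acting along the arc:
Arc length L_a = R·θ = 8.7·(86.5°·π/180) = 8.7·1.5097 = 13.13 m
M_R = s_u·L_a·R = 85·13.13·8.7 = 9712.9 kN·m/m
M_D = W·d = 473·4.15 = 1963.0 kN·m/m
FS = M_R / M_D = 9712.9 / 1963.0 = 4.948

FS = 4.95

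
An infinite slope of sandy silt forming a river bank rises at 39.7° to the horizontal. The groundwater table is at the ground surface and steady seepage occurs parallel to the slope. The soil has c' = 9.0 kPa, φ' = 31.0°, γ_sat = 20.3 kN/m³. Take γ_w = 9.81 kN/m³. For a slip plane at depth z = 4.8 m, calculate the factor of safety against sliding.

FS = 0.56

With seepage parallel to the slope and the water table at the surface, the effective normal stress on the slip plane uses the buoyant unit weight γ' = γ_sat − γ_w while the driving shear stress uses γ_sat:
FS = [c' + γ' z cos²β tanφ'] / [γ_sat z sinβ cosβ]
γ' = 20.3 − 9.81 = 10.49 kN/m³
Numerator = 9.0 + 10.49·4.8·cos²39.7°·tan31.0° = 9.0 + 10.49·4.8·0.5920·0.6009 = 26.910 kPa
Denominator = 20.3·4.8·sin39.7°·cos39.7° = 20.3·4.8·0.6388·0.7694 = 47.889 kPa
FS = 26.910 / 47.889 = 0.562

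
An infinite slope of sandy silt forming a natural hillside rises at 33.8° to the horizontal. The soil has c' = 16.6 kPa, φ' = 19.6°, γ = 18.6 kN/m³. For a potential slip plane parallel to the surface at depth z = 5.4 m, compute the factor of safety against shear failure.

For an infinite slope with a slip plane parallel to the surface (no pore pressure): FS = [c' + γz cos²β tanφ'] / [γz sinβ cosβ].
γz = 18.6·5.4 = 100.44 kN/m²
Numerator = 16.6 + 100.44·cos²33.8°·tan19.6° = 16.6 + 100.44·0.6905·0.3561 = 41.297 kPa
Denominator = 100.44·sin33.8°·cos33.8° = 100.44·0.5563·0.8310 = 46.431 kPa
FS = 41.297 / 46.431 = 0.889

FS = 0.89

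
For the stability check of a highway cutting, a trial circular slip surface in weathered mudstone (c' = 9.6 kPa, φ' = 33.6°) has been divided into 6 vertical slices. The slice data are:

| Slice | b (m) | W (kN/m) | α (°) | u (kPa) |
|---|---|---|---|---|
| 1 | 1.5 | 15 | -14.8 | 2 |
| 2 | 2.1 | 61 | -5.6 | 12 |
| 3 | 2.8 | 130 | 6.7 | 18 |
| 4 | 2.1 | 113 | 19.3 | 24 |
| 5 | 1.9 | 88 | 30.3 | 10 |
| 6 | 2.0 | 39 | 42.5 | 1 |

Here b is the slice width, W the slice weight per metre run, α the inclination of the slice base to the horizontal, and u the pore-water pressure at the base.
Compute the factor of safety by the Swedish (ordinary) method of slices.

FS = 2.67

Ordinary method of slices: FS = Σ[c'·Δl_i + (W_i cosα_i − u_i·Δl_i)·tanφ'] / Σ W_i sinα_i, with Δl_i = b_i / cosα_i.
Slice 1: Δl = 1.5/cos(-14.8°) = 1.551 m; N'_1 = 15·cos(-14.8°) − 2·1.551 = 11.4; c'Δl = 14.89; W sinα = -3.8
Slice 2: Δl = 2.1/cos(-5.6°) = 2.110 m; N'_2 = 61·cos(-5.6°) − 12·2.110 = 35.4; c'Δl = 20.26; W sinα = -6.0
Slice 3: Δl = 2.8/cos6.7° = 2.819 m; N'_3 = 130·cos6.7° − 18·2.819 = 78.4; c'Δl = 27.06; W sinα = 15.2
Slice 4: Δl = 2.1/cos19.3° = 2.225 m; N'_4 = 113·cos19.3° − 24·2.225 = 53.2; c'Δl = 21.36; W sinα = 37.3
Slice 5: Δl = 1.9/cos30.3° = 2.201 m; N'_5 = 88·cos30.3° − 10·2.201 = 54.0; c'Δl = 21.13; W sinα = 44.4
Slice 6: Δl = 2.0/cos42.5° = 2.713 m; N'_6 = 39·cos42.5° − 1·2.713 = 26.0; c'Δl = 26.04; W sinα = 26.3
Σc'Δl = 130.7 kN/m; ΣN' = 258.4 kN/m; ΣW sinα = 113.5 kN/m
Resisting = 130.7 + 258.4·tan33.6° = 130.7 + 171.7 = 302.4 kN/m
FS = 302.4 / 113.5 = 2.665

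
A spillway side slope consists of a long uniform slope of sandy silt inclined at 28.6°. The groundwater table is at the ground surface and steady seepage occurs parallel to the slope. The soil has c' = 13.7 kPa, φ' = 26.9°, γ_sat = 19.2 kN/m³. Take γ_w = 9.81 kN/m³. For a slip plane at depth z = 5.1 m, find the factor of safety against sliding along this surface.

With seepage parallel to the slope and the water table at the surface, the effective normal stress on the slip plane uses the buoyant unit weight γ' = γ_sat − γ_w while the driving shear stress uses γ_sat:
FS = [c' + γ' z cos²β tanφ'] / [γ_sat z sinβ cosβ]
γ' = 19.2 − 9.81 = 9.39 kN/m³
Numerator = 13.7 + 9.39·5.1·cos²28.6°·tan26.9° = 13.7 + 9.39·5.1·0.7709·0.5073 = 32.428 kPa
Denominator = 19.2·5.1·sin28.6°·cos28.6° = 19.2·5.1·0.4787·0.8780 = 41.154 kPa
FS = 32.428 / 41.154 = 0.788

FS = 0.79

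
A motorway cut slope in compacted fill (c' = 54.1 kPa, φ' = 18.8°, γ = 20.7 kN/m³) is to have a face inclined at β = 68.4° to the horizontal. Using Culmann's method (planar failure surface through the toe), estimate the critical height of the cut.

Culmann's analysis gives the critical failure plane at α_cr = (β + φ')/2 = (68.4 + 18.8)/2 = 43.6°, and the critical height
H_c = (4c'/γ) · sinβ cosφ' / [1 − cos(β − φ')]
    = (4·54.1/20.7) · sin68.4°·cos18.8° / [1 − cos(49.6°)]
    = 10.454 · 0.9298·0.9466 / [1 − 0.6481]
    = 10.454 · 0.8802 / 0.3519
    = 26.15 m

H_c = 26.15 m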